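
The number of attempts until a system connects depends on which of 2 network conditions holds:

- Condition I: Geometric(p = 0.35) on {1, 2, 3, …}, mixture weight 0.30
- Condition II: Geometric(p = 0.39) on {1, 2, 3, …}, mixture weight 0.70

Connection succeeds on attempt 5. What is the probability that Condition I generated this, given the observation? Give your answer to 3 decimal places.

By Bayes' theorem, P(k | x) = P(Z=k) f_k(x) / Σ_j P(Z=j) f_j(x).
Component likelihoods at x = 5:
  f_I = 0.0624772
  f_II = 0.0539988
Multiply by the mixture weights:
  P(Z=I)·f_I = 0.30 × 0.0624772 = 0.0187432
  P(Z=II)·f_II = 0.70 × 0.0539988 = 0.0377991
Denominator: 0.0187432 + 0.0377991 = 0.0565423
Responsibility of Condition I: 0.0187432 / 0.0565423 ≈ 0.331

0.331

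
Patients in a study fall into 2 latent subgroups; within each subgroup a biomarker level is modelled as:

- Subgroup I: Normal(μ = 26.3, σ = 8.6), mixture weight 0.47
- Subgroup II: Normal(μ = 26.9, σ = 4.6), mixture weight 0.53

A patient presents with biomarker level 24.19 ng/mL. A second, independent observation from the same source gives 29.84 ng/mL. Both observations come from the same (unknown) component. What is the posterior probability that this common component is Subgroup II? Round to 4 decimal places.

0.7519

The responsibility of component k is π_k f_k(x) divided by Σ_j π_j f_j(x).
Since both observations come from the same component, the likelihood for component k is f_k(x₁)·f_k(x₂).
  f_I = [0.0450132] × [0.0426205] = 0.00191849
  f_II = [0.0729098] × [0.070705] = 0.00515509
Weight by the priors:
  π_I·f_I = 0.47 × 0.00191849 = 0.000901689
  π_II·f_II = 0.53 × 0.00515509 = 0.0027322
Marginal: 0.000901689 + 0.0027322 = 0.00363389
Responsibility of Subgroup II: 0.0027322 / 0.00363389 ≈ 0.7519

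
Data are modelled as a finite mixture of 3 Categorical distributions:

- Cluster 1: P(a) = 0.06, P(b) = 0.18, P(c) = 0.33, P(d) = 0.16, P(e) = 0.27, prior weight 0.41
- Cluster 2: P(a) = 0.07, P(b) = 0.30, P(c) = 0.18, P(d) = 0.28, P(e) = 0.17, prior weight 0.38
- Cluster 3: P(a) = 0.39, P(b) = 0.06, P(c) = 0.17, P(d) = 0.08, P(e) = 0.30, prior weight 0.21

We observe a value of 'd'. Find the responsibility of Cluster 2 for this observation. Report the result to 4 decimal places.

0.5636

Posterior ∝ prior × likelihood, so P(k | x) ∝ P(Z=k) f_k(x); normalise over all components.
Evaluate each component's likelihood at the observed value:
  f_1 = P(d | comp) = 0.16
  f_2 = P(d | comp) = 0.28
  f_3 = P(d | comp) = 0.08
Multiply by the mixture weights:
  P(Z=1)·f_1 = 0.41 × 0.16 = 0.0656
  P(Z=2)·f_2 = 0.38 × 0.28 = 0.1064
  P(Z=3)·f_3 = 0.21 × 0.08 = 0.0168
Sum: 0.0656 + 0.1064 + 0.0168 = 0.1888
Responsibility of Cluster 2: 0.1064 / 0.1888 ≈ 0.5636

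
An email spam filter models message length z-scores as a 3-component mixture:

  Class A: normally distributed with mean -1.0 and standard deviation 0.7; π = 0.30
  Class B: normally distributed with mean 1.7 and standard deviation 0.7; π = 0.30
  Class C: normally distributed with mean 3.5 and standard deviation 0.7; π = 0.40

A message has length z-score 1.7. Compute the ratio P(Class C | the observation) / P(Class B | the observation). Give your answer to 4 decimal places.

The posterior odds equal the prior odds times the likelihood ratio: (w_i/w_j)·(f_i(x)/f_j(x)).
Normal densities:
  L_A = (1/(0.7·√(2π)))·exp(−(1.7−-1.0)²/(2·0.7²)) = 0.569918·exp(-7.43878) = 0.000335114
  L_B = (1/(0.7·√(2π)))·exp(−(1.7−1.7)²/(2·0.7²)) = 0.569918·exp(-0.00000) = 0.569918
  L_C = (1/(0.7·√(2π)))·exp(−(1.7−3.5)²/(2·0.7²)) = 0.569918·exp(-3.30612) = 0.0208921
Posterior odds = (w_C·L_C) / (w_B·L_B) = (0.40·0.0208921) / (0.30·0.569918) = 0.00835682 / 0.170975 ≈ 0.0489

0.0489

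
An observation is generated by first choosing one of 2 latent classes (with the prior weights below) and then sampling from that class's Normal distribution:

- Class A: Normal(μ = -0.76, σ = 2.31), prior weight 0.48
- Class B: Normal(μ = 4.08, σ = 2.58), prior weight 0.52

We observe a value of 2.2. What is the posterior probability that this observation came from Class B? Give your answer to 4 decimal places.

0.6283

Posterior ∝ prior × likelihood, so P(k | x) ∝ π_k f_k(x); normalise over all components.
Evaluate each component's likelihood at the observed value:
  f_A = 0.0759895
  f_B = 0.118574
Multiply by the mixture weights:
  π_A·f_A = 0.48 × 0.0759895 = 0.036475
  π_B·f_B = 0.52 × 0.118574 = 0.0616586
Normaliser: 0.036475 + 0.0616586 = 0.0981335
So the posterior for Class B is 0.0616586 / 0.0981335 ≈ 0.6283.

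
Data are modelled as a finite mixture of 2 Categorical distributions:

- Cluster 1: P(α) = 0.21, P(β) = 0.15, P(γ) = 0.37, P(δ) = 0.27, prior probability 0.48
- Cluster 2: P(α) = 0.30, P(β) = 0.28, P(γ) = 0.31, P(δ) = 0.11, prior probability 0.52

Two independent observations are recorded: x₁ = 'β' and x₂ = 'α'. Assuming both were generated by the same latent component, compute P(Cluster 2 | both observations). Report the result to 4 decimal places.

0.7429

Posterior ∝ prior × likelihood, so P(k | x) ∝ w_k f_k(x); normalise over all components.
Since both observations come from the same component, the likelihood for component k is f_k(x₁)·f_k(x₂).
  f_1 = [P(β | comp) = 0.15] × [0.21] = 0.0315
  f_2 = [P(β | comp) = 0.28] × [0.3] = 0.084
Multiply by the mixture weights:
  w_1·f_1 = 0.48 × 0.0315 = 0.01512
  w_2·f_2 = 0.52 × 0.084 = 0.04368
Evidence: 0.01512 + 0.04368 = 0.0588
P(Cluster 2 | data) ≈ 0.7429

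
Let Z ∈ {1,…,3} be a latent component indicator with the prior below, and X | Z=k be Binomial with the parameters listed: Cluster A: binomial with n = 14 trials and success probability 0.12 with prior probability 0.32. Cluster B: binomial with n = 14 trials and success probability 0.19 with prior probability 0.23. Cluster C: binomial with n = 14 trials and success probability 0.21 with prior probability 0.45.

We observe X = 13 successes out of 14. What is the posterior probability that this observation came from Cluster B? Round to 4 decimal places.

0.1248

P(component k | x) = P(Z=k)·f_k(x) / marginal(x), where marginal(x) = Σ_j P(Z=j)·f_j(x).
Component likelihoods at x = 13 successes out of 14:
  L_A = C(14,13)·0.12^13·0.88^1 = 14·1.06993e-12·0.88 = 1.31816e-11
  L_B = C(14,13)·0.19^13·0.81^1 = 14·4.2053e-10·0.81 = 4.76881e-09
  L_C = C(14,13)·0.21^13·0.79^1 = 14·1.54472e-09·0.79 = 1.70846e-08
Prior × likelihood for each component:
  P(Z=A)·L_A = 0.32 × 1.31816e-11 = 4.2181e-12
  P(Z=B)·L_B = 0.23 × 4.76881e-09 = 1.09683e-09
  P(Z=C)·L_C = 0.45 × 1.70846e-08 = 7.68809e-09
Marginal: 4.2181e-12 + 1.09683e-09 + 7.68809e-09 = 8.78913e-09
P(Cluster B | data) ≈ 0.1248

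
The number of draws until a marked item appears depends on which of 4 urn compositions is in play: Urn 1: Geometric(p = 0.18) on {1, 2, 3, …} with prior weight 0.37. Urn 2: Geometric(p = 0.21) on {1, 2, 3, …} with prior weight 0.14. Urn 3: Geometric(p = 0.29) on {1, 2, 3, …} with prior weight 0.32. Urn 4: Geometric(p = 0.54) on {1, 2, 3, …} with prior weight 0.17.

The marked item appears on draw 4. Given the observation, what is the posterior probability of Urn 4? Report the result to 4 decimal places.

0.0957

The responsibility of component k is w_k f_k(x) divided by Σ_j w_j f_j(x).
Evaluate each component's likelihood at the observed value:
  f_1 = 0.18·(1−0.18)^3 = 0.18·0.551368 = 0.0992462
  f_2 = 0.21·(1−0.21)^3 = 0.21·0.493039 = 0.103538
  f_3 = 0.29·(1−0.29)^3 = 0.29·0.357911 = 0.103794
  f_4 = 0.54·(1−0.54)^3 = 0.54·0.097336 = 0.0525614
Unnormalised posteriors:
  w_1·f_1 = 0.37 × 0.0992462 = 0.0367211
  w_2·f_2 = 0.14 × 0.103538 = 0.0144953
  w_3·f_3 = 0.32 × 0.103794 = 0.0332141
  w_4·f_4 = 0.17 × 0.0525614 = 0.00893544
Denominator: 0.0367211 + 0.0144953 + 0.0332141 + 0.00893544 = 0.093366
Responsibility of Urn 4: 0.00893544 / 0.093366 ≈ 0.0957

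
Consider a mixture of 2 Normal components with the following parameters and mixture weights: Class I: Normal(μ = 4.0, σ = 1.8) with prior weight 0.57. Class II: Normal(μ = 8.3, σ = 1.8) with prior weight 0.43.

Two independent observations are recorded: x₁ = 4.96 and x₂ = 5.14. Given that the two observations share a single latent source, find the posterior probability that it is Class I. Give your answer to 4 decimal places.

P(component k | x) = π_k·f_k(x) / marginal(x), where marginal(x) = Σ_j π_j·f_j(x).
Since both observations come from the same component, the likelihood for component k is f_k(x₁)·f_k(x₂).
  L_I = [0.192252] × [0.181358] = 0.0348665
  L_II = [0.0396261] × [0.0474674] = 0.00188094
Weight by the priors:
  π_I·L_I = 0.57 × 0.0348665 = 0.0198739
  π_II·L_II = 0.43 × 0.00188094 = 0.000808806
Evidence: 0.0198739 + 0.000808806 = 0.0206827
So the posterior for Class I is 0.0198739 / 0.0206827 ≈ 0.9609.

0.9609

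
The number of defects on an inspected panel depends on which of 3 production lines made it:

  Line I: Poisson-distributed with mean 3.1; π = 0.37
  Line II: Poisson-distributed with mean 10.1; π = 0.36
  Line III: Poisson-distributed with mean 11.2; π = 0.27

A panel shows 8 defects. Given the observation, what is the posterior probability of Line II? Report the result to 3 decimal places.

0.603

P(component k | x) = π_k·f_k(x) / marginal(x), where marginal(x) = Σ_j π_j·f_j(x).
Evaluate each component's likelihood at the observed value:
  f_I = 0.00952928
  f_II = 0.110326
  f_III = 0.0839703
Multiply by the mixture weights:
  π_I·f_I = 0.37 × 0.00952928 = 0.00352583
  π_II·f_II = 0.36 × 0.110326 = 0.0397172
  π_III·f_III = 0.27 × 0.0839703 = 0.022672
Marginal: 0.00352583 + 0.0397172 + 0.022672 = 0.065915
So the posterior for Line II is 0.0397172 / 0.065915 ≈ 0.603.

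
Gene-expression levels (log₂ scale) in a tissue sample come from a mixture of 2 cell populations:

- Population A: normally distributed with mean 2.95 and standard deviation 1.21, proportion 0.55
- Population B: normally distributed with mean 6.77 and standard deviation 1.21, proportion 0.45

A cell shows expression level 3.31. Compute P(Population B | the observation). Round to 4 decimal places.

0.0141

P(component k | x) = π_k·f_k(x) / marginal(x), where marginal(x) = Σ_j π_j·f_j(x).
Component likelihoods at x = 3.31:
  f_A = (1/(1.21·√(2π)))·exp(−(3.31−2.95)²/(2·1.21²)) = 0.329704·exp(-0.04426) = 0.31543
  f_B = (1/(1.21·√(2π)))·exp(−(3.31−6.77)²/(2·1.21²)) = 0.329704·exp(-4.08838) = 0.00552794
Multiply by the mixture weights:
  π_A·f_A = 0.55 × 0.31543 = 0.173487
  π_B·f_B = 0.45 × 0.00552794 = 0.00248757
Sum: 0.173487 + 0.00248757 = 0.175974
P(Population B | data) ≈ 0.0141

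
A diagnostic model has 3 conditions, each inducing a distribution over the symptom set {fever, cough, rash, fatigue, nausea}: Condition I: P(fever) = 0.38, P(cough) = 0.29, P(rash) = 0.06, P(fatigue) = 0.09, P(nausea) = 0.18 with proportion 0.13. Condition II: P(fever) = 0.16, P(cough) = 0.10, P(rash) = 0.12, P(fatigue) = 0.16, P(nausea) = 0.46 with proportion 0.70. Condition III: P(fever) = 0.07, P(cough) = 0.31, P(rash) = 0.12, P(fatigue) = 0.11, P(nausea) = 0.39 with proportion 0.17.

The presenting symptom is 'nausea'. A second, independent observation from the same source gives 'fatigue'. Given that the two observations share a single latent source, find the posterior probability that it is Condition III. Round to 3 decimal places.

P(component k | x) = π_k·f_k(x) / marginal(x), where marginal(x) = Σ_j π_j·f_j(x).
Since both observations come from the same component, the likelihood for component k is f_k(x₁)·f_k(x₂).
  p_I = [P(nausea | comp) = 0.18] × [0.09] = 0.0162
  p_II = [P(nausea | comp) = 0.46] × [0.16] = 0.0736
  p_III = [P(nausea | comp) = 0.39] × [0.11] = 0.0429
Prior × likelihood for each component:
  π_I·p_I = 0.13 × 0.0162 = 0.002106
  π_II·p_II = 0.70 × 0.0736 = 0.05152
  π_III·p_III = 0.17 × 0.0429 = 0.007293
Evidence: 0.002106 + 0.05152 + 0.007293 = 0.060919
Responsibility of Condition III: 0.007293 / 0.060919 ≈ 0.120

0.120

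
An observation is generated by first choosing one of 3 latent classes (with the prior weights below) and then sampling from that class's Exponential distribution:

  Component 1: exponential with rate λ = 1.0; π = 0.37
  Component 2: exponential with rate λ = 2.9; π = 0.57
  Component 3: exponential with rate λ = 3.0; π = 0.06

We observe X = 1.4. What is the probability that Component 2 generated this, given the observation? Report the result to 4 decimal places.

By Bayes' theorem, P(k | x) = w_k f_k(x) / Σ_j w_j f_j(x).
Evaluate each component's likelihood at the observed value:
  L_1 = 0.246597
  L_2 = 0.0500222
  L_3 = 0.0449867
Weight by the priors:
  w_1·L_1 = 0.37 × 0.246597 = 0.0912409
  w_2·L_2 = 0.57 × 0.0500222 = 0.0285126
  w_3·L_3 = 0.06 × 0.0449867 = 0.0026992
Marginal: 0.0912409 + 0.0285126 + 0.0026992 = 0.122453
P(Component 2 | the observation) = 0.0285126 / 0.122453 ≈ 0.2328

0.2328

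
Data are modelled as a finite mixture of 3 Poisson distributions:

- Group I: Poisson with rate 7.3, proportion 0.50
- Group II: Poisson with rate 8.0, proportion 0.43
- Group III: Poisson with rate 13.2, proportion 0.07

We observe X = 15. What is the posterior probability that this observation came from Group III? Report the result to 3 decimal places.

0.508

The responsibility of component k is π_k f_k(x) divided by Σ_j π_j f_j(x).
Evaluate each component's likelihood at the observed value:
  f_I = 0.0046025
  f_II = 0.00902598
  f_III = 0.0910798
Multiply by the mixture weights:
  π_I·f_I = 0.50 × 0.0046025 = 0.00230125
  π_II·f_II = 0.43 × 0.00902598 = 0.00388117
  π_III·f_III = 0.07 × 0.0910798 = 0.00637559
Denominator: 0.00230125 + 0.00388117 + 0.00637559 = 0.012558
Responsibility of Group III: 0.00637559 / 0.012558 ≈ 0.508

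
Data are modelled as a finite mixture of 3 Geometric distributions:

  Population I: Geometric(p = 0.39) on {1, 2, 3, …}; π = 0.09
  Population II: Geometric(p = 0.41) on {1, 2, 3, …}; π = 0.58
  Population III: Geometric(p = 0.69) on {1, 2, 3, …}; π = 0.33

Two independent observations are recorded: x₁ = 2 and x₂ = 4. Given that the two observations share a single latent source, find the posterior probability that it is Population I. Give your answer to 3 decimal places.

0.125

By Bayes' theorem, P(k | x) = P(Z=k) f_k(x) / Σ_j P(Z=j) f_j(x).
Since both observations come from the same component, the likelihood for component k is f_k(x₁)·f_k(x₂).
  p_I = [0.2379] × [0.0885226] = 0.0210595
  p_II = [0.2419] × [0.0842054] = 0.0203693
  p_III = [0.2139] × [0.0205558] = 0.00439688
Prior × likelihood for each component:
  P(Z=I)·p_I = 0.09 × 0.0210595 = 0.00189536
  P(Z=II)·p_II = 0.58 × 0.0203693 = 0.0118142
  P(Z=III)·p_III = 0.33 × 0.00439688 = 0.00145097
Marginal: 0.00189536 + 0.0118142 + 0.00145097 = 0.0151605
So the posterior for Population I is 0.00189536 / 0.0151605 ≈ 0.125.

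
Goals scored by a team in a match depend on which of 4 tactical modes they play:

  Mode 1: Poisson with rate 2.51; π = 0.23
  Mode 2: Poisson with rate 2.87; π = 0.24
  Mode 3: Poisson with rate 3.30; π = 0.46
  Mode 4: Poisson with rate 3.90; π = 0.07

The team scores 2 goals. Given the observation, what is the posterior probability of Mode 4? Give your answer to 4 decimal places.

Posterior ∝ prior × likelihood, so P(k | x) ∝ π_k f_k(x); normalise over all components.
Component likelihoods at x = 2 goals:
  f_1 = 0.255999
  f_2 = 0.233512
  f_3 = 0.200829
  f_4 = 0.15394
Multiply by the mixture weights:
  π_1·f_1 = 0.23 × 0.255999 = 0.0588798
  π_2·f_2 = 0.24 × 0.233512 = 0.0560428
  π_3·f_3 = 0.46 × 0.200829 = 0.0923813
  π_4·f_4 = 0.07 × 0.15394 = 0.0107758
Marginal: 0.0588798 + 0.0560428 + 0.0923813 + 0.0107758 = 0.21808
P(Mode 4 | 2 goals) = 0.0107758 / 0.21808 ≈ 0.0494

0.0494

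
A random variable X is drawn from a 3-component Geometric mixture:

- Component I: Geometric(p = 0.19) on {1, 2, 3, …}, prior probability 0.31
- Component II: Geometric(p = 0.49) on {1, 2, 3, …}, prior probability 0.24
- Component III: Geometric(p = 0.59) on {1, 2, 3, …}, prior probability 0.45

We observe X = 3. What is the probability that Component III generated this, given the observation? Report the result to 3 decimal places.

0.392

Posterior ∝ prior × likelihood, so P(k | x) ∝ π_k f_k(x); normalise over all components.
Evaluate each component's likelihood at the observed value:
  L_I = 0.19·(1−0.19)^2 = 0.19·0.6561 = 0.124659
  L_II = 0.49·(1−0.49)^2 = 0.49·0.2601 = 0.127449
  L_III = 0.59·(1−0.59)^2 = 0.59·0.1681 = 0.099179
Unnormalised posteriors:
  π_I·L_I = 0.31 × 0.124659 = 0.0386443
  π_II·L_II = 0.24 × 0.127449 = 0.0305878
  π_III·L_III = 0.45 × 0.099179 = 0.0446306
Normaliser: 0.0386443 + 0.0305878 + 0.0446306 = 0.113863
So the posterior for Component III is 0.0446306 / 0.113863 ≈ 0.392.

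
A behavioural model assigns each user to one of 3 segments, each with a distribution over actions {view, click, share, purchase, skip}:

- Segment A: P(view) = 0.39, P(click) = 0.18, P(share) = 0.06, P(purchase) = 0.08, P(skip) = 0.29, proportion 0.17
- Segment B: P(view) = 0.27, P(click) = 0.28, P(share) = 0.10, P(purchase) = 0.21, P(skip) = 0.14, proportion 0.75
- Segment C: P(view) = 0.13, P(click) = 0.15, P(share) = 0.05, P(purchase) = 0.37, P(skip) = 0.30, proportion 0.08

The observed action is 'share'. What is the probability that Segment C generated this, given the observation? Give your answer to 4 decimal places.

Posterior ∝ prior × likelihood, so P(k | x) ∝ π_k f_k(x); normalise over all components.
Component likelihoods at x = 'share':
  p_A = P(share | comp) = 0.06
  p_B = P(share | comp) = 0.10
  p_C = P(share | comp) = 0.05
Unnormalised posteriors:
  π_A·p_A = 0.17 × 0.06 = 0.0102
  π_B·p_B = 0.75 × 0.1 = 0.075
  π_C·p_C = 0.08 × 0.05 = 0.004
Evidence: 0.0102 + 0.075 + 0.004 = 0.0892
So the posterior for Segment C is 0.004 / 0.0892 ≈ 0.0448.

0.0448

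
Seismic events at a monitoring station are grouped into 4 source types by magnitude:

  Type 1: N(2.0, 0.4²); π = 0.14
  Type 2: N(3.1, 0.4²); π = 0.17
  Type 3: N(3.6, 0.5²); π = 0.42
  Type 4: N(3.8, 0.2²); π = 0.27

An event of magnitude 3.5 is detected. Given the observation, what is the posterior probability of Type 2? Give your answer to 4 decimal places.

0.1696

The responsibility of component k is w_k f_k(x) divided by Σ_j w_j f_j(x).
Component likelihoods at x = 3.5:
  f_1 = (1/(0.4·√(2π)))·exp(−(3.5−2.0)²/(2·0.4²)) = 0.997356·exp(-7.03125) = 0.000881489
  f_2 = (1/(0.4·√(2π)))·exp(−(3.5−3.1)²/(2·0.4²)) = 0.997356·exp(-0.50000) = 0.604927
  f_3 = (1/(0.5·√(2π)))·exp(−(3.5−3.6)²/(2·0.5²)) = 0.797885·exp(-0.02000) = 0.782085
  f_4 = (1/(0.2·√(2π)))·exp(−(3.5−3.8)²/(2·0.2²)) = 1.994711·exp(-1.12500) = 0.647588
Unnormalised posteriors:
  w_1·f_1 = 0.14 × 0.000881489 = 0.000123408
  w_2·f_2 = 0.17 × 0.604927 = 0.102838
  w_3·f_3 = 0.42 × 0.782085 = 0.328476
  w_4·f_4 = 0.27 × 0.647588 = 0.174849
Evidence: 0.000123408 + 0.102838 + 0.328476 + 0.174849 = 0.606286
So the posterior for Type 2 is 0.102838 / 0.606286 ≈ 0.1696.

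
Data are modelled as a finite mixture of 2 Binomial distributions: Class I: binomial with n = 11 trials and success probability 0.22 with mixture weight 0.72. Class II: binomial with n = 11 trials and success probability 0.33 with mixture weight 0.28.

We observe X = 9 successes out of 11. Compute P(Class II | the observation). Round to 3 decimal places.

0.917

Posterior ∝ prior × likelihood, so P(k | x) ∝ π_k f_k(x); normalise over all components.
Evaluate each component's likelihood at the observed value:
  f_I = C(11,9)·0.22^9·0.78^2 = 55·1.20727e-06·0.6084 = 4.03976e-05
  f_II = C(11,9)·0.33^9·0.67^2 = 55·4.64115e-05·0.4489 = 0.00114588
Prior × likelihood for each component:
  π_I·f_I = 0.72 × 4.03976e-05 = 2.90863e-05
  π_II·f_II = 0.28 × 0.00114588 = 0.000320845
Normaliser: 2.90863e-05 + 0.000320845 = 0.000349932
P(Class II | 9 successes out of 11) = 0.000320845 / 0.000349932 ≈ 0.917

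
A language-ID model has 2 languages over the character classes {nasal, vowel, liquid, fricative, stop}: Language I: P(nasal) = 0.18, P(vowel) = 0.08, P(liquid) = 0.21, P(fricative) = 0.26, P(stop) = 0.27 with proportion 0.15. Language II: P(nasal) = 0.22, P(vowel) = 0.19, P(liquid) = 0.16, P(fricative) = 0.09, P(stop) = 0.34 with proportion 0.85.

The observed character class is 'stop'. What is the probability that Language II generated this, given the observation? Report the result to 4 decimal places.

0.8771

By Bayes' theorem, P(k | x) = π_k f_k(x) / Σ_j π_j f_j(x).
Evaluate each component's likelihood at the observed value:
  L_I = 0.27
  L_II = 0.34
Multiply by the mixture weights:
  π_I·L_I = 0.15 × 0.27 = 0.0405
  π_II·L_II = 0.85 × 0.34 = 0.289
Normaliser: 0.0405 + 0.289 = 0.3295
P(Language II | data) ≈ 0.8771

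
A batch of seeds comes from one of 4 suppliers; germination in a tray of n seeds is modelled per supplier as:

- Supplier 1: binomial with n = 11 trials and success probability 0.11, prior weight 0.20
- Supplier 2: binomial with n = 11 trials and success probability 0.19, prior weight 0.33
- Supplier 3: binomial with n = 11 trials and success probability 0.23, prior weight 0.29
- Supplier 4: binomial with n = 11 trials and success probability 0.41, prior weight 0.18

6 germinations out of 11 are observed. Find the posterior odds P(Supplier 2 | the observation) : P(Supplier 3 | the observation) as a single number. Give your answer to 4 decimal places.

0.4658

Since P(k|x) ∝ π_k f_k(x), the posterior odds are π_i f_i(x) / (π_j f_j(x)).
Component likelihoods at x = 6 germinations out of 11:
  f_1 = C(11,6)·0.11^6·0.89^5 = 462·1.77156e-06·0.558406 = 0.000457034
  f_2 = C(11,6)·0.19^6·0.81^5 = 462·4.70459e-05·0.348678 = 0.00757859
  f_3 = C(11,6)·0.23^6·0.77^5 = 462·0.000148036·0.270678 = 0.0185124
  f_4 = C(11,6)·0.41^6·0.59^5 = 462·0.0047501·0.0714924 = 0.156894
Posterior odds = (π_2·f_2) / (π_3·f_3) = (0.33·0.00757859) / (0.29·0.0185124) = 0.00250094 / 0.00536859 ≈ 0.4658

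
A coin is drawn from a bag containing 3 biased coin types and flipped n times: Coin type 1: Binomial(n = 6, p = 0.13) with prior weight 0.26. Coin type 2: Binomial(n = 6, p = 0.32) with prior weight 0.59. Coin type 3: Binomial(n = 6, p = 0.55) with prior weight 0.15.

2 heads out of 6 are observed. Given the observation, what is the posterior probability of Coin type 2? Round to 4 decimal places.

0.7469

Posterior ∝ prior × likelihood, so P(k | x) ∝ π_k f_k(x); normalise over all components.
Component likelihoods at x = 2 heads out of 6:
  L_1 = 0.14523
  L_2 = 0.328418
  L_3 = 0.186066
Unnormalised posteriors:
  π_1·L_1 = 0.26 × 0.14523 = 0.0377597
  π_2·L_2 = 0.59 × 0.328418 = 0.193767
  π_3·L_3 = 0.15 × 0.186066 = 0.0279099
Marginal: 0.0377597 + 0.193767 + 0.0279099 = 0.259436
Responsibility of Coin type 2: 0.193767 / 0.259436 ≈ 0.7469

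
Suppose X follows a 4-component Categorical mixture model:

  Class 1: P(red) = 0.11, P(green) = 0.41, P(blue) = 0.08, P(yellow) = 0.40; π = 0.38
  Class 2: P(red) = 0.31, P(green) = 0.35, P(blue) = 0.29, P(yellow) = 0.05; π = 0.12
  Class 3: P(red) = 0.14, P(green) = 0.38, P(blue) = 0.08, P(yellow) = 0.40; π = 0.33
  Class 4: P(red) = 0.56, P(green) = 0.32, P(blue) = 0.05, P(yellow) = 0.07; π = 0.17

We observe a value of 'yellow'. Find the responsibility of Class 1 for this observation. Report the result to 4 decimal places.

The responsibility of component k is π_k f_k(x) divided by Σ_j π_j f_j(x).
Evaluate each component's likelihood at the observed value:
  p_1 = 0.4
  p_2 = 0.05
  p_3 = 0.4
  p_4 = 0.07
Prior × likelihood for each component:
  π_1·p_1 = 0.38 × 0.4 = 0.152
  π_2·p_2 = 0.12 × 0.05 = 0.006
  π_3·p_3 = 0.33 × 0.4 = 0.132
  π_4·p_4 = 0.17 × 0.07 = 0.0119
Denominator: 0.152 + 0.006 + 0.132 + 0.0119 = 0.3019
So the posterior for Class 1 is 0.152 / 0.3019 ≈ 0.5035.

0.5035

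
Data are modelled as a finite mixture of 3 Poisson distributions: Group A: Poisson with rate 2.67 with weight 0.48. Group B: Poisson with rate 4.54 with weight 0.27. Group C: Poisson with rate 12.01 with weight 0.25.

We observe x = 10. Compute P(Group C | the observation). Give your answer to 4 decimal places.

The responsibility of component k is w_k f_k(x) divided by Σ_j w_j f_j(x).
Component likelihoods at x = 10:
  p_A = 0.000351385
  p_B = 0.010942
  p_C = 0.104662
Prior × likelihood for each component:
  w_A·p_A = 0.48 × 0.000351385 = 0.000168665
  w_B·p_B = 0.27 × 0.010942 = 0.00295435
  w_C·p_C = 0.25 × 0.104662 = 0.0261656
Sum: 0.000168665 + 0.00295435 + 0.0261656 = 0.0292886
P(Group C | data) = 0.0261656 / 0.0292886 ≈ 0.8934

0.8934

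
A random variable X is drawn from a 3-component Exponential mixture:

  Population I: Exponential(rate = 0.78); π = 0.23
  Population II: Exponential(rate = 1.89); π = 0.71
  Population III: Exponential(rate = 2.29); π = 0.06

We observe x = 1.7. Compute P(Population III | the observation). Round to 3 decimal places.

The responsibility of component k is P(Z=k) f_k(x) divided by Σ_j P(Z=j) f_j(x).
Component likelihoods at x = 1.7:
  L_I = 0.78·e^(−0.78·1.7) = 0.78·e^(−1.3260) = 0.207119
  L_II = 1.89·e^(−1.89·1.7) = 1.89·e^(−3.2130) = 0.0760455
  L_III = 2.29·e^(−2.29·1.7) = 2.29·e^(−3.8930) = 0.0466796
Weight by the priors:
  P(Z=I)·L_I = 0.23 × 0.207119 = 0.0476374
  P(Z=II)·L_II = 0.71 × 0.0760455 = 0.0539923
  P(Z=III)·L_III = 0.06 × 0.0466796 = 0.00280078
Evidence: 0.0476374 + 0.0539923 + 0.00280078 = 0.10443
Responsibility of Population III: 0.00280078 / 0.10443 ≈ 0.027

0.027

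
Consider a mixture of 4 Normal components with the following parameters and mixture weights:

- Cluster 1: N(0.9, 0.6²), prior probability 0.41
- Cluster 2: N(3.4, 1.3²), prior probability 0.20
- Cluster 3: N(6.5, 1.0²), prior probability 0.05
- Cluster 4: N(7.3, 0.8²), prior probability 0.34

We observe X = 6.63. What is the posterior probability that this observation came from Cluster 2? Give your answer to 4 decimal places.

Posterior ∝ prior × likelihood, so P(k | x) ∝ π_k f_k(x); normalise over all components.
Component likelihoods at x = 6.63:
  f_1 = 1.04325e-20
  f_2 = 0.0140103
  f_3 = 0.395585
  f_4 = 0.351165
Weight by the priors:
  π_1·f_1 = 0.41 × 1.04325e-20 = 4.27732e-21
  π_2·f_2 = 0.20 × 0.0140103 = 0.00280207
  π_3·f_3 = 0.05 × 0.395585 = 0.0197793
  π_4·f_4 = 0.34 × 0.351165 = 0.119396
Sum: 4.27732e-21 + 0.00280207 + 0.0197793 + 0.119396 = 0.141978
Responsibility of Cluster 2: 0.00280207 / 0.141978 ≈ 0.0197

0.0197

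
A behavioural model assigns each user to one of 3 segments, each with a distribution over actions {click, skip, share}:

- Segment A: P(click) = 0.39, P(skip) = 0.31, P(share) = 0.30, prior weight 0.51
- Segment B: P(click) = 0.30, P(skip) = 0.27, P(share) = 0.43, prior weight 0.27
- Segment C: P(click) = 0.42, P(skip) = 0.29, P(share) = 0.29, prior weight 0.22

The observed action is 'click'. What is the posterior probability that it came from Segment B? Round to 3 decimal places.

0.218

P(component k | x) = π_k·f_k(x) / marginal(x), where marginal(x) = Σ_j π_j·f_j(x).
Evaluate each component's likelihood at the observed value:
  p_A = 0.39
  p_B = 0.3
  p_C = 0.42
Unnormalised posteriors:
  π_A·p_A = 0.51 × 0.39 = 0.1989
  π_B·p_B = 0.27 × 0.3 = 0.081
  π_C·p_C = 0.22 × 0.42 = 0.0924
Evidence: 0.1989 + 0.081 + 0.0924 = 0.3723
So the posterior for Segment B is 0.081 / 0.3723 ≈ 0.218.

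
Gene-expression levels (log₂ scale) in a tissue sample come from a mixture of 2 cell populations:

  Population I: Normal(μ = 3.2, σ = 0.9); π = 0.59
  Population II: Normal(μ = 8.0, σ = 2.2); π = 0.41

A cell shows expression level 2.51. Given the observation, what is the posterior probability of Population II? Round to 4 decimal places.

By Bayes' theorem, P(k | x) = π_k f_k(x) / Σ_j π_j f_j(x).
Evaluate each component's likelihood at the observed value:
  L_I = (1/(0.9·√(2π)))·exp(−(2.51−3.2)²/(2·0.9²)) = 0.443269·exp(-0.29389) = 0.330395
  L_II = (1/(2.2·√(2π)))·exp(−(2.51−8.0)²/(2·2.2²)) = 0.181337·exp(-3.11365) = 0.00805838
Weight by the priors:
  π_I·L_I = 0.59 × 0.330395 = 0.194933
  π_II·L_II = 0.41 × 0.00805838 = 0.00330394
Sum: 0.194933 + 0.00330394 = 0.198237
So the posterior for Population II is 0.00330394 / 0.198237 ≈ 0.0167.

0.0167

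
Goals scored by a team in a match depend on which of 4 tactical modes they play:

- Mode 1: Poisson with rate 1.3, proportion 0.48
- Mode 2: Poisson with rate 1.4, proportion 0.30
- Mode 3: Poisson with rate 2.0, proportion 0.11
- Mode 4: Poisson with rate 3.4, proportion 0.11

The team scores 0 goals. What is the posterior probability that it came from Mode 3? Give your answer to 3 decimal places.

By Bayes' theorem, P(k | x) = π_k f_k(x) / Σ_j π_j f_j(x).
Component likelihoods at x = 0 goals:
  L_1 = 0.272532
  L_2 = 0.246597
  L_3 = 0.135335
  L_4 = 0.0333733
Unnormalised posteriors:
  π_1·L_1 = 0.48 × 0.272532 = 0.130815
  π_2·L_2 = 0.30 × 0.246597 = 0.0739791
  π_3·L_3 = 0.11 × 0.135335 = 0.0148869
  π_4·L_4 = 0.11 × 0.0333733 = 0.00367106
Marginal: 0.130815 + 0.0739791 + 0.0148869 + 0.00367106 = 0.223352
P(Mode 3 | 0 goals) = 0.0148869 / 0.223352 ≈ 0.067

0.067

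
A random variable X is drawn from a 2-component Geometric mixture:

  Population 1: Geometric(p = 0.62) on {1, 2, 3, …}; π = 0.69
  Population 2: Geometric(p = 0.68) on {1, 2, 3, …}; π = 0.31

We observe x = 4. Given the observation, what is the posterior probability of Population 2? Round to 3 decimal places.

Apply Bayes' rule: the posterior for each component is proportional to its prior times its likelihood at x.
Evaluate each component's likelihood at the observed value:
  f_1 = 0.62·(1−0.62)^3 = 0.62·0.054872 = 0.0340206
  f_2 = 0.68·(1−0.68)^3 = 0.68·0.032768 = 0.0222822
Prior × likelihood for each component:
  π_1·f_1 = 0.69 × 0.0340206 = 0.0234742
  π_2·f_2 = 0.31 × 0.0222822 = 0.00690749
Evidence: 0.0234742 + 0.00690749 = 0.0303817
Responsibility of Population 2: 0.00690749 / 0.0303817 ≈ 0.227

0.227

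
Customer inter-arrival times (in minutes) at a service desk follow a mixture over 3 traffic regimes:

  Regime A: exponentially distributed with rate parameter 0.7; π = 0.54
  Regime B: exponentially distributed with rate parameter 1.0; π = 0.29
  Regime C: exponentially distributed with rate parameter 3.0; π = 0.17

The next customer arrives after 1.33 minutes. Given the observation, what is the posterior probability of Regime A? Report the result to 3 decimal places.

P(component k | x) = P(Z=k)·f_k(x) / marginal(x), where marginal(x) = Σ_j P(Z=j)·f_j(x).
Evaluate each component's likelihood at the observed value:
  p_A = 0.275912
  p_B = 0.264477
  p_C = 0.0554991
Multiply by the mixture weights:
  P(Z=A)·p_A = 0.54 × 0.275912 = 0.148992
  P(Z=B)·p_B = 0.29 × 0.264477 = 0.0766984
  P(Z=C)·p_C = 0.17 × 0.0554991 = 0.00943485
Sum: 0.148992 + 0.0766984 + 0.00943485 = 0.235125
Responsibility of Regime A: 0.148992 / 0.235125 ≈ 0.634

0.634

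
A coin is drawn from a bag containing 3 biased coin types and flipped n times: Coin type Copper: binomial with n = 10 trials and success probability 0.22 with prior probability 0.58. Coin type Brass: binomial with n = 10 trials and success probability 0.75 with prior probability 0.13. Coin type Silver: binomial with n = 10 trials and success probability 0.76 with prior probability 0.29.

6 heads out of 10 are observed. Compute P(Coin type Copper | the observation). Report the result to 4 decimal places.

0.0811

By Bayes' theorem, P(k | x) = P(Z=k) f_k(x) / Σ_j P(Z=j) f_j(x).
Evaluate each component's likelihood at the observed value:
  p_Copper = 0.0088132
  p_Brass = 0.145998
  p_Silver = 0.13426
Prior × likelihood for each component:
  P(Z=Copper)·p_Copper = 0.58 × 0.0088132 = 0.00511166
  P(Z=Brass)·p_Brass = 0.13 × 0.145998 = 0.0189797
  P(Z=Silver)·p_Silver = 0.29 × 0.13426 = 0.0389353
Denominator: 0.00511166 + 0.0189797 + 0.0389353 = 0.0630267
Responsibility of Coin type Copper: 0.00511166 / 0.0630267 ≈ 0.0811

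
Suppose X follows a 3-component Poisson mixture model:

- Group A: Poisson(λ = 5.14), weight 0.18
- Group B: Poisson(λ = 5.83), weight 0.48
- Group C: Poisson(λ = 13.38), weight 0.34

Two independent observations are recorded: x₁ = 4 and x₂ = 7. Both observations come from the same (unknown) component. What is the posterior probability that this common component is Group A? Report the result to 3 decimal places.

0.271

Apply Bayes' rule: the posterior for each component is proportional to its prior times its likelihood at x.
Since both observations come from the same component, the likelihood for component k is f_k(x₁)·f_k(x₂).
  L_A = [e^(−5.14)·5.14^4/4! = 0.17036] × [0.110163] = 0.0187674
  L_B = [e^(−5.83)·5.83^4/4! = 0.141425] × [0.133448] = 0.0188729
  L_C = [e^(−13.38)·13.38^4/4! = 0.00206421] × [0.0235452] = 4.86021e-05
Multiply by the mixture weights:
  π_A·L_A = 0.18 × 0.0187674 = 0.00337814
  π_B·L_B = 0.48 × 0.0188729 = 0.00905899
  π_C·L_C = 0.34 × 4.86021e-05 = 1.65247e-05
Marginal: 0.00337814 + 0.00905899 + 1.65247e-05 = 0.0124537
So the posterior for Group A is 0.00337814 / 0.0124537 ≈ 0.271.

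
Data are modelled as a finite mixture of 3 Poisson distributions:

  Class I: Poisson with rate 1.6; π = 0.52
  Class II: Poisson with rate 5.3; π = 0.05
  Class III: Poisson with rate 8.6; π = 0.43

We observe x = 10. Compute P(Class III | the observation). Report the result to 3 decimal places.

0.976

Apply Bayes' rule: the posterior for each component is proportional to its prior times its likelihood at x.
Evaluate each component's likelihood at the observed value:
  p_I = e^(−1.6)·1.6^10/10! = 6.11738e-06
  p_II = e^(−5.3)·5.3^10/10! = 0.0240566
  p_III = e^(−8.6)·8.6^10/10! = 0.112277
Unnormalised posteriors:
  w_I·p_I = 0.52 × 6.11738e-06 = 3.18104e-06
  w_II·p_II = 0.05 × 0.0240566 = 0.00120283
  w_III·p_III = 0.43 × 0.112277 = 0.0482789
Marginal: 3.18104e-06 + 0.00120283 + 0.0482789 = 0.0494849
P(Class III | x) ≈ 0.976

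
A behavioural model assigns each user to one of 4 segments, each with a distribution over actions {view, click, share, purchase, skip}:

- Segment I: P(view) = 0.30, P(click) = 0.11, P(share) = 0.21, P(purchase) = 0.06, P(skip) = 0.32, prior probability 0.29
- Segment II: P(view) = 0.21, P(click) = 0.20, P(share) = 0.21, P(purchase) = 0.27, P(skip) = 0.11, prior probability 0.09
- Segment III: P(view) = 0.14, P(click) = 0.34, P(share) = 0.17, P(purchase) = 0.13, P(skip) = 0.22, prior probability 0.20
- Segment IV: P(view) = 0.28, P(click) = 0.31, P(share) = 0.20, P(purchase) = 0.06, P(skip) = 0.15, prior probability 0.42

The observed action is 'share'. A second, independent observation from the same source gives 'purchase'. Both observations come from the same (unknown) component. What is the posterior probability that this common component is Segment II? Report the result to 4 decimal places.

0.2801

P(component k | x) = π_k·f_k(x) / marginal(x), where marginal(x) = Σ_j π_j·f_j(x).
Since both observations come from the same component, the likelihood for component k is f_k(x₁)·f_k(x₂).
  p_I = [P(share | comp) = 0.21] × [0.06] = 0.0126
  p_II = [P(share | comp) = 0.21] × [0.27] = 0.0567
  p_III = [P(share | comp) = 0.17] × [0.13] = 0.0221
  p_IV = [P(share | comp) = 0.20] × [0.06] = 0.012
Multiply by the mixture weights:
  π_I·p_I = 0.29 × 0.0126 = 0.003654
  π_II·p_II = 0.09 × 0.0567 = 0.005103
  π_III·p_III = 0.20 × 0.0221 = 0.00442
  π_IV·p_IV = 0.42 × 0.012 = 0.00504
Evidence: 0.003654 + 0.005103 + 0.00442 + 0.00504 = 0.018217
P(Segment II | x) ≈ 0.2801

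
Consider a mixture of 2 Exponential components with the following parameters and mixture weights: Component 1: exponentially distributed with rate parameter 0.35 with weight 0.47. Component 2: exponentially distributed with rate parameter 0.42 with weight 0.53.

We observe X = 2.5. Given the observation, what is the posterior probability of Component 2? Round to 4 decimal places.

Apply Bayes' rule: the posterior for each component is proportional to its prior times its likelihood at x.
Component likelihoods at x = 2.5:
  L_1 = 0.35·e^(−0.35·2.5) = 0.35·e^(−0.8750) = 0.145902
  L_2 = 0.42·e^(−0.42·2.5) = 0.42·e^(−1.0500) = 0.146974
Weight by the priors:
  P(Z=1)·L_1 = 0.47 × 0.145902 = 0.0685738
  P(Z=2)·L_2 = 0.53 × 0.146974 = 0.0778961
Denominator: 0.0685738 + 0.0778961 = 0.14647
P(Component 2 | x) = 0.0778961 / 0.14647 ≈ 0.5318

0.5318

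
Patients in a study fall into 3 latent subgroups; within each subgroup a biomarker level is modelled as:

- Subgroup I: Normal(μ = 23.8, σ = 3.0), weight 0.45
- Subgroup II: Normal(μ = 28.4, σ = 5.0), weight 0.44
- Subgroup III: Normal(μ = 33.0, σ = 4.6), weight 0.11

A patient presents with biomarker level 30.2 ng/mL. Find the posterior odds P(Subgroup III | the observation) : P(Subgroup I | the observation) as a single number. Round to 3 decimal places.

1.289

The posterior odds equal the prior odds times the likelihood ratio: (P(Z=i)/P(Z=j))·(f_i(x)/f_j(x)).
Component likelihoods at x = 30.2 ng/mL:
  f_I = 0.0136624
  f_II = 0.0747821
  f_III = 0.0720604
Odds = (0.11/0.45) × (0.0720604/0.0136624) = 0.244444 × 5.27435 ≈ 1.289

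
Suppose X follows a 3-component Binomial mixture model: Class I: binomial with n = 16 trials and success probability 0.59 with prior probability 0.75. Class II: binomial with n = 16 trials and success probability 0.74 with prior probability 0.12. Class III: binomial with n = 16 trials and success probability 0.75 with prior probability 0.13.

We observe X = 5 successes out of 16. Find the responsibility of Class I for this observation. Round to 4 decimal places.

The responsibility of component k is π_k f_k(x) divided by Σ_j π_j f_j(x).
Binomial probabilities:
  L_I = 0.0171856
  L_II = 0.000355753
  L_III = 0.000247132
Prior × likelihood for each component:
  π_I·L_I = 0.75 × 0.0171856 = 0.0128892
  π_II·L_II = 0.12 × 0.000355753 = 4.26903e-05
  π_III·L_III = 0.13 × 0.000247132 = 3.21272e-05
Evidence: 0.0128892 + 4.26903e-05 + 3.21272e-05 = 0.012964
Responsibility of Class I: 0.0128892 / 0.012964 ≈ 0.9942

0.9942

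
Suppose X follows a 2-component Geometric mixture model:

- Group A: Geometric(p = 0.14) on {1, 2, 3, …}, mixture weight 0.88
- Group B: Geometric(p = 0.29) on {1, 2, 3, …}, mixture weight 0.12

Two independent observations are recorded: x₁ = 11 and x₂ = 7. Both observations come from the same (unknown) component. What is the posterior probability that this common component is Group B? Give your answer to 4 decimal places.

0.0265

The responsibility of component k is π_k f_k(x) divided by Σ_j π_j f_j(x).
Since both observations come from the same component, the likelihood for component k is f_k(x₁)·f_k(x₂).
  p_A = [0.0309822] × [0.0566394] = 0.00175481
  p_B = [0.00944021] × [0.0371491] = 0.000350695
Multiply by the mixture weights:
  π_A·p_A = 0.88 × 0.00175481 = 0.00154424
  π_B·p_B = 0.12 × 0.000350695 = 4.20834e-05
Normaliser: 0.00154424 + 4.20834e-05 = 0.00158632
P(Group B | x) ≈ 0.0265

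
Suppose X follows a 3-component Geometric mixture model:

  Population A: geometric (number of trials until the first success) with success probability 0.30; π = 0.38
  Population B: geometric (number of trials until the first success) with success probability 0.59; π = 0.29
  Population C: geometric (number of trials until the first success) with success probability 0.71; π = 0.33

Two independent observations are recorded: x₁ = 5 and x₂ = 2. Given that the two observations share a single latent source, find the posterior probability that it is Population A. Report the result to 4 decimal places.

Posterior ∝ prior × likelihood, so P(k | x) ∝ P(Z=k) f_k(x); normalise over all components.
Since both observations come from the same component, the likelihood for component k is f_k(x₁)·f_k(x₂).
  L_A = [0.30·(1−0.30)^4 = 0.30·0.2401 = 0.07203] × [0.21] = 0.0151263
  L_B = [0.59·(1−0.59)^4 = 0.59·0.0282576 = 0.016672] × [0.2419] = 0.00403295
  L_C = [0.71·(1−0.71)^4 = 0.71·0.00707281 = 0.0050217] × [0.2059] = 0.00103397
Unnormalised posteriors:
  P(Z=A)·L_A = 0.38 × 0.0151263 = 0.00574799
  P(Z=B)·L_B = 0.29 × 0.00403295 = 0.00116956
  P(Z=C)·L_C = 0.33 × 0.00103397 = 0.000341209
Normaliser: 0.00574799 + 0.00116956 + 0.000341209 = 0.00725876
P(Population A | x₁,x₂) = 0.00574799 / 0.00725876 ≈ 0.7919

0.7919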